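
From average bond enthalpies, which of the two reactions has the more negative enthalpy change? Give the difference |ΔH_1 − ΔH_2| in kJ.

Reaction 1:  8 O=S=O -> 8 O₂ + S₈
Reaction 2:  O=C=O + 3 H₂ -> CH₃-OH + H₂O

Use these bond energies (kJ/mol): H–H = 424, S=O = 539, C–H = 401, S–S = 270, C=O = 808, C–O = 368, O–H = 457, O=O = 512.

Reaction 1:
  Bonds broken (reactants):
    S=O: 16 × 539 = 8624
    Σ(broken) = 8624 kJ
  Bonds formed (products):
    O=O: 8 × 512 = 4096
    S–S: 8 × 270 = 2160
    Σ(formed) = 6256 kJ
  ΔH_1 = 8624 − 6256 = +2368 kJ
Reaction 2:
  Bonds broken (reactants):
    C=O: 2 × 808 = 1616
    H–H: 3 × 424 = 1272
    Σ(broken) = 2888 kJ
  Bonds formed (products):
    C–H: 3 × 401 = 1203
    C–O: 1 × 368 = 368
    O–H: 3 × 457 = 1371
    Σ(formed) = 2942 kJ
  ΔH_2 = 2888 − 2942 = −54 kJ
ΔH_1 − ΔH_2 = +2422 kJ, so reaction 2 has the more negative ΔH; |ΔH_1 − ΔH_2| = 2422 kJ.

Reaction 2, by 2422 kJ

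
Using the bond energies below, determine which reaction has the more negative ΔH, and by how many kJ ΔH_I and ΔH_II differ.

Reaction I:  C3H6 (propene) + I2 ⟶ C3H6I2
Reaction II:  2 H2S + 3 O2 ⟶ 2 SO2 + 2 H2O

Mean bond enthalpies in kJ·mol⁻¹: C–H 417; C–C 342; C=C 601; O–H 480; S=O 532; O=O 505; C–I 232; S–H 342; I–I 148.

Reaction I:
  Bonds broken (reactants):
    C–C: 1 × 342 = 342
    C–H: 6 × 417 = 2502
    C=C: 1 × 601 = 601
    I–I: 1 × 148 = 148
    Σ(broken) = 3593 kJ
  Bonds formed (products):
    C–C: 2 × 342 = 684
    C–H: 6 × 417 = 2502
    C–I: 2 × 232 = 464
    Σ(formed) = 3650 kJ
  ΔH_I = 3593 − 3650 = −57 kJ
Reaction II:
  Bonds broken (reactants):
    O=O: 3 × 505 = 1515
    S–H: 4 × 342 = 1368
    Σ(broken) = 2883 kJ
  Bonds formed (products):
    O–H: 4 × 480 = 1920
    S=O: 4 × 532 = 2128
    Σ(formed) = 4048 kJ
  ΔH_II = 2883 − 4048 = −1165 kJ
ΔH_I − ΔH_II = +1108 kJ, so reaction II has the more negative ΔH; |ΔH_I − ΔH_II| = 1108 kJ.

Reaction II, by 1108 kJ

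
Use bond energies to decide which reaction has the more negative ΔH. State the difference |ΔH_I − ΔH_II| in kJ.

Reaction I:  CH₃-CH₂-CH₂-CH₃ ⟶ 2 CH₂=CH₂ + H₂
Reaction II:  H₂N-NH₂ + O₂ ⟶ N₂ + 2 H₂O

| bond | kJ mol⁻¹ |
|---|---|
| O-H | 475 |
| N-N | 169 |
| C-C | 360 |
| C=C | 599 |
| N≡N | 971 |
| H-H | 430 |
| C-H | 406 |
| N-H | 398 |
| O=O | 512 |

Reaction I:
  Bonds broken (reactants):
    C-C: 3 × 360 = 1080
    C-H: 10 × 406 = 4060
    Σ(broken) = 5140 kJ
  Bonds formed (products):
    C-H: 8 × 406 = 3248
    C=C: 2 × 599 = 1198
    H-H: 1 × 430 = 430
    Σ(formed) = 4876 kJ
  ΔH_I = 5140 − 4876 = +264 kJ
Reaction II:
  Bonds broken (reactants):
    N-H: 4 × 398 = 1592
    N-N: 1 × 169 = 169
    O=O: 1 × 512 = 512
    Σ(broken) = 2273 kJ
  Bonds formed (products):
    N≡N: 1 × 971 = 971
    O-H: 4 × 475 = 1900
    Σ(formed) = 2871 kJ
  ΔH_II = 2273 − 2871 = −598 kJ
ΔH_I − ΔH_II = +862 kJ, so reaction II has the more negative ΔH; |ΔH_I − ΔH_II| = 862 kJ.

Reaction II, by 862 kJ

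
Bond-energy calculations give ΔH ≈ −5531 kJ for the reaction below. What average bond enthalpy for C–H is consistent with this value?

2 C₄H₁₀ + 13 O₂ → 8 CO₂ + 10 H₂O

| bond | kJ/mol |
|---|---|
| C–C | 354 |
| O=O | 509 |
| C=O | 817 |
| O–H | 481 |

D(C–H) ≈ 421 kJ/mol

Let D be the C–H bond energy.
Σ(broken) = 6×354 + 20×D + 13×509 = 8741 + 20D
Σ(formed) = 16×817 + 20×481 = 22692
ΔH = Σ(broken) − Σ(formed) = (8741 + 20D) − (22692) = −13951 + 20D
Setting this equal to −5531 kJ gives 20D = 8420, so D = 421 kJ/mol.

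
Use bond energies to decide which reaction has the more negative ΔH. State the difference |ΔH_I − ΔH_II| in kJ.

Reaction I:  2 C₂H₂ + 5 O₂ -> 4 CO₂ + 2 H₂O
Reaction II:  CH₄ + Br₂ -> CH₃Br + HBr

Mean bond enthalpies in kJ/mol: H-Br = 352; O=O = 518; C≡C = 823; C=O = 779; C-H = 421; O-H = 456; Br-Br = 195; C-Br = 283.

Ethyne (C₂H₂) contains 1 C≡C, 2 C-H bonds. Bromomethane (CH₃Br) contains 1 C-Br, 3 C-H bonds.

Reaction I, by 2117 kJ

Reaction I:
  Bonds broken (reactants):
    C≡C: 2 × 823 = 1646
    C-H: 4 × 421 = 1684
    O=O: 5 × 518 = 2590
    Σ(broken) = 5920 kJ
  Bonds formed (products):
    C=O: 8 × 779 = 6232
    O-H: 4 × 456 = 1824
    Σ(formed) = 8056 kJ
  ΔH_I = 5920 − 8056 = −2136 kJ
Reaction II:
  Bonds broken (reactants):
    Br-Br: 1 × 195 = 195
    C-H: 4 × 421 = 1684
    Σ(broken) = 1879 kJ
  Bonds formed (products):
    C-Br: 1 × 283 = 283
    C-H: 3 × 421 = 1263
    H-Br: 1 × 352 = 352
    Σ(formed) = 1898 kJ
  ΔH_II = 1879 − 1898 = −19 kJ
ΔH_I − ΔH_II = −2117 kJ, so reaction I has the more negative ΔH; |ΔH_I − ΔH_II| = 2117 kJ.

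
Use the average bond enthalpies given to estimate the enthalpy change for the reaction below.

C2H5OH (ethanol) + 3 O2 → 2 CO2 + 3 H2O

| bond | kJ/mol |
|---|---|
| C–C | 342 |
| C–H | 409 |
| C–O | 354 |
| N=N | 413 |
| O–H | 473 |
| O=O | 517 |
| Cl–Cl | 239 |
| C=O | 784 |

Bonds broken (reactants):
  C–C: 1 × 342 = 342
  C–H: 5 × 409 = 2045
  C–O: 1 × 354 = 354
  O–H: 1 × 473 = 473
  O=O: 3 × 517 = 1551
  Σ(broken) = 4765 kJ
Bonds formed (products):
  C=O: 4 × 784 = 3136
  O–H: 6 × 473 = 2838
  Σ(formed) = 5974 kJ
ΔH = Σ(broken) − Σ(formed) = 4765 − 5974 = −1209 kJ

ΔH ≈ −1209 kJ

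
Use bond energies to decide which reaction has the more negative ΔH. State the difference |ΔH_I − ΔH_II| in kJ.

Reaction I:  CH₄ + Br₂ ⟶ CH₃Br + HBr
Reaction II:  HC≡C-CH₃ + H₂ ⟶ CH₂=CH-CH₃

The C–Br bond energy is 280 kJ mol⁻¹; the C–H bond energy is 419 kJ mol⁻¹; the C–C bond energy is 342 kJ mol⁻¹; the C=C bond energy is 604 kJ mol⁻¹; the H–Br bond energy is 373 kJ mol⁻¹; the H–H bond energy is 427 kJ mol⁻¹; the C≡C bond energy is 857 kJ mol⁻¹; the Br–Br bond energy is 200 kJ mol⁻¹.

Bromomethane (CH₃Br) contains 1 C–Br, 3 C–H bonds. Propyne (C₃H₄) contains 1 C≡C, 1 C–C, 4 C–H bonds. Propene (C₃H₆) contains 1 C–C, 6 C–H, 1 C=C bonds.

Reaction II, by 124 kJ

Reaction I:
  Bonds broken (reactants):
    Br–Br: 1 × 200 = 200
    C–H: 4 × 419 = 1676
    Σ(broken) = 1876 kJ
  Bonds formed (products):
    C–Br: 1 × 280 = 280
    C–H: 3 × 419 = 1257
    H–Br: 1 × 373 = 373
    Σ(formed) = 1910 kJ
  ΔH_I = 1876 − 1910 = −34 kJ
Reaction II:
  Bonds broken (reactants):
    C≡C: 1 × 857 = 857
    C–C: 1 × 342 = 342
    C–H: 4 × 419 = 1676
    H–H: 1 × 427 = 427
    Σ(broken) = 3302 kJ
  Bonds formed (products):
    C–C: 1 × 342 = 342
    C–H: 6 × 419 = 2514
    C=C: 1 × 604 = 604
    Σ(formed) = 3460 kJ
  ΔH_II = 3302 − 3460 = −158 kJ
ΔH_I − ΔH_II = +124 kJ, so reaction II has the more negative ΔH; |ΔH_I − ΔH_II| = 124 kJ.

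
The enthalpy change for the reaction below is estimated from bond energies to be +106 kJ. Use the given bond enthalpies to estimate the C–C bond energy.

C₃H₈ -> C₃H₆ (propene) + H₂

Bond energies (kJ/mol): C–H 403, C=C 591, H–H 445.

D(C–C) ≈ 336 kJ/mol

Let D be the C–C bond energy.
Σ(broken) = 2×D + 8×403 = 3224 + 2D
Σ(formed) = 1×D + 6×403 + 1×591 + 1×445 = 3454 + D
ΔH = Σ(broken) − Σ(formed) = (3224 + 2D) − (3454 + D) = −230 + D
Setting this equal to +106 kJ gives D = 336 kJ/mol.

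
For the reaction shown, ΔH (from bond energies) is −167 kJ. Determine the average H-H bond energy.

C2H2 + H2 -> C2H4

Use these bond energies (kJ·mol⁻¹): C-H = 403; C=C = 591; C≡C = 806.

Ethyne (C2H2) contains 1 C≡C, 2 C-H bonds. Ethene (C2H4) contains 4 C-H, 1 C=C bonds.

Let D be the H-H bond energy.
Σ(broken) = 1×806 + 2×403 + 1×D = 1612 + D
Σ(formed) = 4×403 + 1×591 = 2203
ΔH = Σ(broken) − Σ(formed) = (1612 + D) − (2203) = −591 + D
Setting this equal to −167 kJ gives D = 424 kJ/mol.

D(H-H) ≈ 424 kJ/mol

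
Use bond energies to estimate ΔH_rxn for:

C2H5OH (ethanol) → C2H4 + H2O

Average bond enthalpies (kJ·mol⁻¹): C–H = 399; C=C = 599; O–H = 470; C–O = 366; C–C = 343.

Bonds broken (reactants):
  C–C: 1 × 343 = 343
  C–H: 5 × 399 = 1995
  C–O: 1 × 366 = 366
  O–H: 1 × 470 = 470
  Σ(broken) = 3174 kJ
Bonds formed (products):
  C–H: 4 × 399 = 1596
  C=C: 1 × 599 = 599
  O–H: 2 × 470 = 940
  Σ(formed) = 3135 kJ
ΔH = Σ(broken) − Σ(formed) = 3174 − 3135 = +39 kJ

ΔH ≈ +39 kJ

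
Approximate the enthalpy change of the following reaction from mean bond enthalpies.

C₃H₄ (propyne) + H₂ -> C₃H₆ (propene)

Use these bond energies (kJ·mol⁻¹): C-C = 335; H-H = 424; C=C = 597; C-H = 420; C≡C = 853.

ΔH ≈ −160 kJ

Bonds broken (reactants):
  C≡C: 1 × 853 = 853
  C-C: 1 × 335 = 335
  C-H: 4 × 420 = 1680
  H-H: 1 × 424 = 424
  Σ(broken) = 3292 kJ
Bonds formed (products):
  C-C: 1 × 335 = 335
  C-H: 6 × 420 = 2520
  C=C: 1 × 597 = 597
  Σ(formed) = 3452 kJ
ΔH = Σ(broken) − Σ(formed) = 3292 − 3452 = −160 kJ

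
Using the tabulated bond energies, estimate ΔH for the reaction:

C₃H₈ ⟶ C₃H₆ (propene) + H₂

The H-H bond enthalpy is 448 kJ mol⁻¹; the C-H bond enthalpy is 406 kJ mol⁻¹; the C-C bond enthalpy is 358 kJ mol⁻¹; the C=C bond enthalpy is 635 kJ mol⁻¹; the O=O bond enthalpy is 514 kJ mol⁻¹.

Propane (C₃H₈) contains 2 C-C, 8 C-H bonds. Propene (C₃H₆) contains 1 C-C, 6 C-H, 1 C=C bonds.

ΔH ≈ +87 kJ

Bonds broken (reactants):
  C-C: 2 × 358 = 716
  C-H: 8 × 406 = 3248
  Σ(broken) = 3964 kJ
Bonds formed (products):
  C-C: 1 × 358 = 358
  C-H: 6 × 406 = 2436
  C=C: 1 × 635 = 635
  H-H: 1 × 448 = 448
  Σ(formed) = 3877 kJ
ΔH = Σ(broken) − Σ(formed) = 3964 − 3877 = +87 kJ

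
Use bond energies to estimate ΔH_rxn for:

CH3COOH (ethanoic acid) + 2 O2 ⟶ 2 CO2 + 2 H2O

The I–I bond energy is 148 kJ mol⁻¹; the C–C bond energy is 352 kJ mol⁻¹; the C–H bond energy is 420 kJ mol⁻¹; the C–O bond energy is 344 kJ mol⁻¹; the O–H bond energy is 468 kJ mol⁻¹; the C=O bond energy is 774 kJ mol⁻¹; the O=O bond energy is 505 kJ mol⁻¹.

ΔH ≈ −760 kJ

Bonds broken (reactants):
  C–C: 1 × 352 = 352
  C–H: 3 × 420 = 1260
  C–O: 1 × 344 = 344
  C=O: 1 × 774 = 774
  O–H: 1 × 468 = 468
  O=O: 2 × 505 = 1010
  Σ(broken) = 4208 kJ
Bonds formed (products):
  C=O: 4 × 774 = 3096
  O–H: 4 × 468 = 1872
  Σ(formed) = 4968 kJ
ΔH = Σ(broken) − Σ(formed) = 4208 − 4968 = −760 kJ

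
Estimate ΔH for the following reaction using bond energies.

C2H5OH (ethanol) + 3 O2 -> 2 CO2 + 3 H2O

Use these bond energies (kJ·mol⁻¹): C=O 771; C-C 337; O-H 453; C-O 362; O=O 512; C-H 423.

Bonds broken (reactants):
  C-C: 1 × 337 = 337
  C-H: 5 × 423 = 2115
  C-O: 1 × 362 = 362
  O-H: 1 × 453 = 453
  O=O: 3 × 512 = 1536
  Σ(broken) = 4803 kJ
Bonds formed (products):
  C=O: 4 × 771 = 3084
  O-H: 6 × 453 = 2718
  Σ(formed) = 5802 kJ
ΔH = Σ(broken) − Σ(formed) = 4803 − 5802 = −999 kJ

ΔH ≈ −999 kJ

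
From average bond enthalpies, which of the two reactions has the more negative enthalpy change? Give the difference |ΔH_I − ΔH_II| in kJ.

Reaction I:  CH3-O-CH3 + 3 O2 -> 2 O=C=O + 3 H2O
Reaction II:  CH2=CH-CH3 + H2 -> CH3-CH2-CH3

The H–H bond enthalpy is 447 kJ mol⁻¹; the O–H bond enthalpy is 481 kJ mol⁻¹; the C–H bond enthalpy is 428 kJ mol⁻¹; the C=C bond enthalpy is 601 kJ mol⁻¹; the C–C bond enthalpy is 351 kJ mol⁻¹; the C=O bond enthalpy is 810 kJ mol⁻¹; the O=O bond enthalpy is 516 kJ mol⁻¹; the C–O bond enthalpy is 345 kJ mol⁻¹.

Reaction I:
  Bonds broken (reactants):
    C–H: 6 × 428 = 2568
    C–O: 2 × 345 = 690
    O=O: 3 × 516 = 1548
    Σ(broken) = 4806 kJ
  Bonds formed (products):
    C=O: 4 × 810 = 3240
    O–H: 6 × 481 = 2886
    Σ(formed) = 6126 kJ
  ΔH_I = 4806 − 6126 = −1320 kJ
Reaction II:
  Bonds broken (reactants):
    C–C: 1 × 351 = 351
    C–H: 6 × 428 = 2568
    C=C: 1 × 601 = 601
    H–H: 1 × 447 = 447
    Σ(broken) = 3967 kJ
  Bonds formed (products):
    C–C: 2 × 351 = 702
    C–H: 8 × 428 = 3424
    Σ(formed) = 4126 kJ
  ΔH_II = 3967 − 4126 = −159 kJ
ΔH_I − ΔH_II = −1161 kJ, so reaction I has the more negative ΔH; |ΔH_I − ΔH_II| = 1161 kJ.

Reaction I, by 1161 kJ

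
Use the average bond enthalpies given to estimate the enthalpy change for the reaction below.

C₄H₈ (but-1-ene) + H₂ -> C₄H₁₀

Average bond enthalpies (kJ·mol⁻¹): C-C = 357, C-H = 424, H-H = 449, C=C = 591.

ΔH ≈ −165 kJ

Bonds broken (reactants):
  C-C: 2 × 357 = 714
  C-H: 8 × 424 = 3392
  C=C: 1 × 591 = 591
  H-H: 1 × 449 = 449
  Σ(broken) = 5146 kJ
Bonds formed (products):
  C-C: 3 × 357 = 1071
  C-H: 10 × 424 = 4240
  Σ(formed) = 5311 kJ
ΔH = Σ(broken) − Σ(formed) = 5146 − 5311 = −165 kJ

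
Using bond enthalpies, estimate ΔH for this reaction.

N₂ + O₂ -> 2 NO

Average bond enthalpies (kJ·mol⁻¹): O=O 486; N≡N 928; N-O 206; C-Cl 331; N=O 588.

ΔH ≈ +238 kJ

Bonds broken (reactants):
  N≡N: 1 × 928 = 928
  O=O: 1 × 486 = 486
  Σ(broken) = 1414 kJ
Bonds formed (products):
  N=O: 2 × 588 = 1176
  Σ(formed) = 1176 kJ
ΔH = Σ(broken) − Σ(formed) = 1414 − 1176 = +238 kJ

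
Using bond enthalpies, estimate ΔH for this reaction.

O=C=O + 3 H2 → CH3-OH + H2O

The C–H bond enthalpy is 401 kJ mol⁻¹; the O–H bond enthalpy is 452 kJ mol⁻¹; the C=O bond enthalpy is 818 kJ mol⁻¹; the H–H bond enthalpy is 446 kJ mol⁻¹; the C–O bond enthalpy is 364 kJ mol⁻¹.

ΔH ≈ +51 kJ

Bonds broken (reactants):
  C=O: 2 × 818 = 1636
  H–H: 3 × 446 = 1338
  Σ(broken) = 2974 kJ
Bonds formed (products):
  C–H: 3 × 401 = 1203
  C–O: 1 × 364 = 364
  O–H: 3 × 452 = 1356
  Σ(formed) = 2923 kJ
ΔH = Σ(broken) − Σ(formed) = 2974 − 2923 = +51 kJ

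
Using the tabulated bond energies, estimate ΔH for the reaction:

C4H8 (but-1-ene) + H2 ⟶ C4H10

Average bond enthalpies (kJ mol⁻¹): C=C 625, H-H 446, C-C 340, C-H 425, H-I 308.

Bonds broken (reactants):
  C-C: 2 × 340 = 680
  C-H: 8 × 425 = 3400
  C=C: 1 × 625 = 625
  H-H: 1 × 446 = 446
  Σ(broken) = 5151 kJ
Bonds formed (products):
  C-C: 3 × 340 = 1020
  C-H: 10 × 425 = 4250
  Σ(formed) = 5270 kJ
ΔH = Σ(broken) − Σ(formed) = 5151 − 5270 = −119 kJ

ΔH ≈ −119 kJ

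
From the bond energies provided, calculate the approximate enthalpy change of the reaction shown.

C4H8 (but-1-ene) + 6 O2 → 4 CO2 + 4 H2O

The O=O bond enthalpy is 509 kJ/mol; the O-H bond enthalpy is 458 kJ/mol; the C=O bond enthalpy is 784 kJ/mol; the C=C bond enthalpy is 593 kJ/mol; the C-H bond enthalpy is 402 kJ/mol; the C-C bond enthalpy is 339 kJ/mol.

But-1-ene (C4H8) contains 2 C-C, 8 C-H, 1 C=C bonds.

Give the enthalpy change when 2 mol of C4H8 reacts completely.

Bonds broken (reactants):
  C-C: 2 × 339 = 678
  C-H: 8 × 402 = 3216
  C=C: 1 × 593 = 593
  O=O: 6 × 509 = 3054
  Σ(broken) = 7541 kJ
Bonds formed (products):
  C=O: 8 × 784 = 6272
  O-H: 8 × 458 = 3664
  Σ(formed) = 9936 kJ
ΔH = Σ(broken) − Σ(formed) = 7541 − 9936 = −2395 kJ
For 2× the reaction as written: 2 × (−2395) = −4790 kJ

ΔH = −4790 kJ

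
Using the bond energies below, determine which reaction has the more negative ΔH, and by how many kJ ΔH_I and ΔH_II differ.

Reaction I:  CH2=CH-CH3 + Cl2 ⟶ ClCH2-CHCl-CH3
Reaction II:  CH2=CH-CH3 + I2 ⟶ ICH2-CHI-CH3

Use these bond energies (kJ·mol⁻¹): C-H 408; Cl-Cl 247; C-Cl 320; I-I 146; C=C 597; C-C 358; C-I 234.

Reaction I, by 71 kJ

Reaction I:
  Bonds broken (reactants):
    C-C: 1 × 358 = 358
    C-H: 6 × 408 = 2448
    C=C: 1 × 597 = 597
    Cl-Cl: 1 × 247 = 247
    Σ(broken) = 3650 kJ
  Bonds formed (products):
    C-C: 2 × 358 = 716
    C-Cl: 2 × 320 = 640
    C-H: 6 × 408 = 2448
    Σ(formed) = 3804 kJ
  ΔH_I = 3650 − 3804 = −154 kJ
Reaction II:
  Bonds broken (reactants):
    C-C: 1 × 358 = 358
    C-H: 6 × 408 = 2448
    C=C: 1 × 597 = 597
    I-I: 1 × 146 = 146
    Σ(broken) = 3549 kJ
  Bonds formed (products):
    C-C: 2 × 358 = 716
    C-H: 6 × 408 = 2448
    C-I: 2 × 234 = 468
    Σ(formed) = 3632 kJ
  ΔH_II = 3549 − 3632 = −83 kJ
ΔH_I − ΔH_II = −71 kJ, so reaction I has the more negative ΔH; |ΔH_I − ΔH_II| = 71 kJ.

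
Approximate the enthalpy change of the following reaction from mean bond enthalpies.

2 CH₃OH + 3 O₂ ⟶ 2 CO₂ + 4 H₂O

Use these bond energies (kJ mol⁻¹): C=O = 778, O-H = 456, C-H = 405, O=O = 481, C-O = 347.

Bonds broken (reactants):
  C-H: 6 × 405 = 2430
  C-O: 2 × 347 = 694
  O-H: 2 × 456 = 912
  O=O: 3 × 481 = 1443
  Σ(broken) = 5479 kJ
Bonds formed (products):
  C=O: 4 × 778 = 3112
  O-H: 8 × 456 = 3648
  Σ(formed) = 6760 kJ
ΔH = Σ(broken) − Σ(formed) = 5479 − 6760 = −1281 kJ

ΔH ≈ −1281 kJ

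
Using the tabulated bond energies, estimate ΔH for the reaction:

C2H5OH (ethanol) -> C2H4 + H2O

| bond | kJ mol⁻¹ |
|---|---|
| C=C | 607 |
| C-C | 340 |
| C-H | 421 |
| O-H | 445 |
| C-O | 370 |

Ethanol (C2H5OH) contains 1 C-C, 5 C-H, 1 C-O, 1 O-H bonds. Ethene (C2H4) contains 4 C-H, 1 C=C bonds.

ΔH ≈ +79 kJ

Bonds broken (reactants):
  C-C: 1 × 340 = 340
  C-H: 5 × 421 = 2105
  C-O: 1 × 370 = 370
  O-H: 1 × 445 = 445
  Σ(broken) = 3260 kJ
Bonds formed (products):
  C-H: 4 × 421 = 1684
  C=C: 1 × 607 = 607
  O-H: 2 × 445 = 890
  Σ(formed) = 3181 kJ
ΔH = Σ(broken) − Σ(formed) = 3260 − 3181 = +79 kJ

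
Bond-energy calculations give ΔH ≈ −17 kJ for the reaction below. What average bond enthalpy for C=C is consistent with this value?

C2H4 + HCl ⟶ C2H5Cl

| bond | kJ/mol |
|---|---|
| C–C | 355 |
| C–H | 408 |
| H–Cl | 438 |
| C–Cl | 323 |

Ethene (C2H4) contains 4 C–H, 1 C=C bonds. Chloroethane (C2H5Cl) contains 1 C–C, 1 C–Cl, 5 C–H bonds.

D(C=C) ≈ 631 kJ/mol

Let D be the C=C bond energy.
Σ(broken) = 4×408 + 1×D + 1×438 = 2070 + D
Σ(formed) = 1×355 + 1×323 + 5×408 = 2718
ΔH = Σ(broken) − Σ(formed) = (2070 + D) − (2718) = −648 + D
Setting this equal to −17 kJ gives D = 631 kJ/mol.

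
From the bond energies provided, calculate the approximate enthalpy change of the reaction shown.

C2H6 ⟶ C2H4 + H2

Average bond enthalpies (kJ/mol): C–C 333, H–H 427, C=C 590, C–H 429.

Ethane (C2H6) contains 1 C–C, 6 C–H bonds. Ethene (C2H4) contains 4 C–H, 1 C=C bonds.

Bonds broken (reactants):
  C–C: 1 × 333 = 333
  C–H: 6 × 429 = 2574
  Σ(broken) = 2907 kJ
Bonds formed (products):
  C–H: 4 × 429 = 1716
  C=C: 1 × 590 = 590
  H–H: 1 × 427 = 427
  Σ(formed) = 2733 kJ
ΔH = Σ(broken) − Σ(formed) = 2907 − 2733 = +174 kJ

ΔH ≈ +174 kJ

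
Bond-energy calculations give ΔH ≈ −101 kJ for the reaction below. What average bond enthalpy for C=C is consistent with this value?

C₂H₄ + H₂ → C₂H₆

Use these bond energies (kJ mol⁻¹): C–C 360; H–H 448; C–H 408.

Let D be the C=C bond energy.
Σ(broken) = 4×408 + 1×D + 1×448 = 2080 + D
Σ(formed) = 1×360 + 6×408 = 2808
ΔH = Σ(broken) − Σ(formed) = (2080 + D) − (2808) = −728 + D
Setting this equal to −101 kJ gives D = 627 kJ/mol.

D(C=C) ≈ 627 kJ/mol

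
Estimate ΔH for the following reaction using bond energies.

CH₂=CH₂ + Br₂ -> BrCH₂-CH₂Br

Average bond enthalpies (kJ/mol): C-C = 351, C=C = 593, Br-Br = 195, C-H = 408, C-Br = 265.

Bonds broken (reactants):
  Br-Br: 1 × 195 = 195
  C-H: 4 × 408 = 1632
  C=C: 1 × 593 = 593
  Σ(broken) = 2420 kJ
Bonds formed (products):
  C-Br: 2 × 265 = 530
  C-C: 1 × 351 = 351
  C-H: 4 × 408 = 1632
  Σ(formed) = 2513 kJ
ΔH = Σ(broken) − Σ(formed) = 2420 − 2513 = −93 kJ

ΔH ≈ −93 kJ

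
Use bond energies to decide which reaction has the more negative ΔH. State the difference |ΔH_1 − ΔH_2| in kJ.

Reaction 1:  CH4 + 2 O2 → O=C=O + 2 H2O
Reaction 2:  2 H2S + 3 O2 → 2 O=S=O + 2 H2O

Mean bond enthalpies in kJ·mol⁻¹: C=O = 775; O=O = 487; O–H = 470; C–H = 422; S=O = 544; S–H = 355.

Reaction 1:
  Bonds broken (reactants):
    C–H: 4 × 422 = 1688
    O=O: 2 × 487 = 974
    Σ(broken) = 2662 kJ
  Bonds formed (products):
    C=O: 2 × 775 = 1550
    O–H: 4 × 470 = 1880
    Σ(formed) = 3430 kJ
  ΔH_1 = 2662 − 3430 = −768 kJ
Reaction 2:
  Bonds broken (reactants):
    O=O: 3 × 487 = 1461
    S–H: 4 × 355 = 1420
    Σ(broken) = 2881 kJ
  Bonds formed (products):
    O–H: 4 × 470 = 1880
    S=O: 4 × 544 = 2176
    Σ(formed) = 4056 kJ
  ΔH_2 = 2881 − 4056 = −1175 kJ
ΔH_1 − ΔH_2 = +407 kJ, so reaction 2 has the more negative ΔH; |ΔH_1 − ΔH_2| = 407 kJ.

Reaction 2, by 407 kJ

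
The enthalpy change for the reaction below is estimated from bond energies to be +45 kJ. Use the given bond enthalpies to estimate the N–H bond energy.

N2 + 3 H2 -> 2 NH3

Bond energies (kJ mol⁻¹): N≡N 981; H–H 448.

Let D be the N–H bond energy.
Σ(broken) = 3×448 + 1×981 = 2325
Σ(formed) = 6×D = 6D
ΔH = Σ(broken) − Σ(formed) = (2325) − (6D) = +2325 − 6D
Setting this equal to +45 kJ gives 6D = 2280, so D = 380 kJ/mol.

D(N–H) ≈ 380 kJ/mol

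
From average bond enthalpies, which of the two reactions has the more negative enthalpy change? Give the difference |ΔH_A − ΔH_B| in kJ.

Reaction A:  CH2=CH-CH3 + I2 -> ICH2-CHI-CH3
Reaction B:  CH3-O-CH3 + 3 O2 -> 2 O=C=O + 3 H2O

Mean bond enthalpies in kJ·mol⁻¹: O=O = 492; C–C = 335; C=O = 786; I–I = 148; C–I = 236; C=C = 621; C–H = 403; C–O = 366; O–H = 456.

Reaction A:
  Bonds broken (reactants):
    C–C: 1 × 335 = 335
    C–H: 6 × 403 = 2418
    C=C: 1 × 621 = 621
    I–I: 1 × 148 = 148
    Σ(broken) = 3522 kJ
  Bonds formed (products):
    C–C: 2 × 335 = 670
    C–H: 6 × 403 = 2418
    C–I: 2 × 236 = 472
    Σ(formed) = 3560 kJ
  ΔH_A = 3522 − 3560 = −38 kJ
Reaction B:
  Bonds broken (reactants):
    C–H: 6 × 403 = 2418
    C–O: 2 × 366 = 732
    O=O: 3 × 492 = 1476
    Σ(broken) = 4626 kJ
  Bonds formed (products):
    C=O: 4 × 786 = 3144
    O–H: 6 × 456 = 2736
    Σ(formed) = 5880 kJ
  ΔH_B = 4626 − 5880 = −1254 kJ
ΔH_A − ΔH_B = +1216 kJ, so reaction B has the more negative ΔH; |ΔH_A − ΔH_B| = 1216 kJ.

Reaction B, by 1216 kJ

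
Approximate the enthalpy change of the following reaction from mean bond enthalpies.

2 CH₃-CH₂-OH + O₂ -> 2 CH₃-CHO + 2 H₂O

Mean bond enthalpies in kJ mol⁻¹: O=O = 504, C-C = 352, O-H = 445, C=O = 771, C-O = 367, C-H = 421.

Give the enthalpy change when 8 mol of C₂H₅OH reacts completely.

ΔH = −1408 kJ

Bonds broken (reactants):
  C-C: 2 × 352 = 704
  C-H: 10 × 421 = 4210
  C-O: 2 × 367 = 734
  O-H: 2 × 445 = 890
  O=O: 1 × 504 = 504
  Σ(broken) = 7042 kJ
Bonds formed (products):
  C-C: 2 × 352 = 704
  C-H: 8 × 421 = 3368
  C=O: 2 × 771 = 1542
  O-H: 4 × 445 = 1780
  Σ(formed) = 7394 kJ
ΔH = Σ(broken) − Σ(formed) = 7042 − 7394 = −352 kJ
For 4× the reaction as written: 4 × (−352) = −1408 kJ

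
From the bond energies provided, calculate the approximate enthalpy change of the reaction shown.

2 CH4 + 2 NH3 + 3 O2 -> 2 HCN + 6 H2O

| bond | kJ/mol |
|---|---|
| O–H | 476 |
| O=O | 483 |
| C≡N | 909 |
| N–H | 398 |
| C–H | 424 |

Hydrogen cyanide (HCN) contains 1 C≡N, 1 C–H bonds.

Bonds broken (reactants):
  C–H: 8 × 424 = 3392
  N–H: 6 × 398 = 2388
  O=O: 3 × 483 = 1449
  Σ(broken) = 7229 kJ
Bonds formed (products):
  C≡N: 2 × 909 = 1818
  C–H: 2 × 424 = 848
  O–H: 12 × 476 = 5712
  Σ(formed) = 8378 kJ
ΔH = Σ(broken) − Σ(formed) = 7229 − 8378 = −1149 kJ

ΔH ≈ −1149 kJ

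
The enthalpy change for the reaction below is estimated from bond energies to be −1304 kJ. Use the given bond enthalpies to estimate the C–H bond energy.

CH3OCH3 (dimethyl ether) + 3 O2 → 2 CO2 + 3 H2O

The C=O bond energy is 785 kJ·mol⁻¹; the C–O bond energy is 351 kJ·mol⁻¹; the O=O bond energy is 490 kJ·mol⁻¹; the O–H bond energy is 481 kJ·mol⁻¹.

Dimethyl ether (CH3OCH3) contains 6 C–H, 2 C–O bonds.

Let D be the C–H bond energy.
Σ(broken) = 6×D + 2×351 + 3×490 = 2172 + 6D
Σ(formed) = 4×785 + 6×481 = 6026
ΔH = Σ(broken) − Σ(formed) = (2172 + 6D) − (6026) = −3854 + 6D
Setting this equal to −1304 kJ gives 6D = 2550, so D = 425 kJ/mol.

D(C–H) ≈ 425 kJ/mol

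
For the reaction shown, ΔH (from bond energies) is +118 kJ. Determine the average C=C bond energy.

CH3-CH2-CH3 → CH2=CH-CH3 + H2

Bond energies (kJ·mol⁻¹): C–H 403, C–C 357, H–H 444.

Let D be the C=C bond energy.
Σ(broken) = 2×357 + 8×403 = 3938
Σ(formed) = 1×357 + 6×403 + 1×D + 1×444 = 3219 + D
ΔH = Σ(broken) − Σ(formed) = (3938) − (3219 + D) = +719 − D
Setting this equal to +118 kJ gives D = 601 kJ/mol.

D(C=C) ≈ 601 kJ/mol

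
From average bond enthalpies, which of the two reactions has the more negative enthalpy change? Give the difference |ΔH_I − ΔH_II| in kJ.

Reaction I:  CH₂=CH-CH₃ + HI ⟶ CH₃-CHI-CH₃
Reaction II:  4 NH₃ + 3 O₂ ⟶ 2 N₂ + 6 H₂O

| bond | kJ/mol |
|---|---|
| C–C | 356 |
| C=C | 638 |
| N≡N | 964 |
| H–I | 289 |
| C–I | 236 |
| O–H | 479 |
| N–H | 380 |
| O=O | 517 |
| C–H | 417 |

Reaction I:
  Bonds broken (reactants):
    C–C: 1 × 356 = 356
    C–H: 6 × 417 = 2502
    C=C: 1 × 638 = 638
    H–I: 1 × 289 = 289
    Σ(broken) = 3785 kJ
  Bonds formed (products):
    C–C: 2 × 356 = 712
    C–H: 7 × 417 = 2919
    C–I: 1 × 236 = 236
    Σ(formed) = 3867 kJ
  ΔH_I = 3785 − 3867 = −82 kJ
Reaction II:
  Bonds broken (reactants):
    N–H: 12 × 380 = 4560
    O=O: 3 × 517 = 1551
    Σ(broken) = 6111 kJ
  Bonds formed (products):
    N≡N: 2 × 964 = 1928
    O–H: 12 × 479 = 5748
    Σ(formed) = 7676 kJ
  ΔH_II = 6111 − 7676 = −1565 kJ
ΔH_I − ΔH_II = +1483 kJ, so reaction II has the more negative ΔH; |ΔH_I − ΔH_II| = 1483 kJ.

Reaction II, by 1483 kJ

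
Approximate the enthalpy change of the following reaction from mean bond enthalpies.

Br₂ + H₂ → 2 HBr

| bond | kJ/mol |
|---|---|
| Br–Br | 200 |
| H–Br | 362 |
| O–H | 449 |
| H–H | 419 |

Bonds broken (reactants):
  Br–Br: 1 × 200 = 200
  H–H: 1 × 419 = 419
  Σ(broken) = 619 kJ
Bonds formed (products):
  H–Br: 2 × 362 = 724
  Σ(formed) = 724 kJ
ΔH = Σ(broken) − Σ(formed) = 619 − 724 = −105 kJ

ΔH ≈ −105 kJ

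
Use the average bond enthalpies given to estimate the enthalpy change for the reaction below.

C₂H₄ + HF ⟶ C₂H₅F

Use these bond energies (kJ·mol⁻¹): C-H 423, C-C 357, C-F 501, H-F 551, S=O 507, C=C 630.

Bonds broken (reactants):
  C-H: 4 × 423 = 1692
  C=C: 1 × 630 = 630
  H-F: 1 × 551 = 551
  Σ(broken) = 2873 kJ
Bonds formed (products):
  C-C: 1 × 357 = 357
  C-F: 1 × 501 = 501
  C-H: 5 × 423 = 2115
  Σ(formed) = 2973 kJ
ΔH = Σ(broken) − Σ(formed) = 2873 − 2973 = −100 kJ

ΔH ≈ −100 kJ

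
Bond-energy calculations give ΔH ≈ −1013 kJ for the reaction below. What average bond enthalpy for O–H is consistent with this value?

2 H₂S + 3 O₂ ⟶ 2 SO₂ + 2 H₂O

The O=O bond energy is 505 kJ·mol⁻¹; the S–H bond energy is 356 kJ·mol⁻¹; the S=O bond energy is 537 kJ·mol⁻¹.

D(O–H) ≈ 451 kJ/mol

Let D be the O–H bond energy.
Σ(broken) = 3×505 + 4×356 = 2939
Σ(formed) = 4×D + 4×537 = 2148 + 4D
ΔH = Σ(broken) − Σ(formed) = (2939) − (2148 + 4D) = +791 − 4D
Setting this equal to −1013 kJ gives 4D = 1804, so D = 451 kJ/mol.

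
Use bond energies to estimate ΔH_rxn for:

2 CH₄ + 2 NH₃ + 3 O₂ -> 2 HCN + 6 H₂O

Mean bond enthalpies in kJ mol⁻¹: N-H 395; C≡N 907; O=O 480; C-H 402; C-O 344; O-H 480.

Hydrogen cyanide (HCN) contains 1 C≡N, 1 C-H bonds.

ΔH ≈ −1352 kJ

Bonds broken (reactants):
  C-H: 8 × 402 = 3216
  N-H: 6 × 395 = 2370
  O=O: 3 × 480 = 1440
  Σ(broken) = 7026 kJ
Bonds formed (products):
  C≡N: 2 × 907 = 1814
  C-H: 2 × 402 = 804
  O-H: 12 × 480 = 5760
  Σ(formed) = 8378 kJ
ΔH = Σ(broken) − Σ(formed) = 7026 − 8378 = −1352 kJ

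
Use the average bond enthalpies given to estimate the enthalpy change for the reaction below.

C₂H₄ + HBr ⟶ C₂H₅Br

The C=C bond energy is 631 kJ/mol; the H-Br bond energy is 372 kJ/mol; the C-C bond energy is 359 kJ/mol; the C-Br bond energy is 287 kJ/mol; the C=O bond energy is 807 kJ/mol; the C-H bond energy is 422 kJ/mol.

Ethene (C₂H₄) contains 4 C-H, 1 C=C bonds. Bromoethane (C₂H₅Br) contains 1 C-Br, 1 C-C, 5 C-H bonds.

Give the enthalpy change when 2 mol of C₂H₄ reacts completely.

Bonds broken (reactants):
  C-H: 4 × 422 = 1688
  C=C: 1 × 631 = 631
  H-Br: 1 × 372 = 372
  Σ(broken) = 2691 kJ
Bonds formed (products):
  C-Br: 1 × 287 = 287
  C-C: 1 × 359 = 359
  C-H: 5 × 422 = 2110
  Σ(formed) = 2756 kJ
ΔH = Σ(broken) − Σ(formed) = 2691 − 2756 = −65 kJ
For 2× the reaction as written: 2 × (−65) = −130 kJ

ΔH = −130 kJ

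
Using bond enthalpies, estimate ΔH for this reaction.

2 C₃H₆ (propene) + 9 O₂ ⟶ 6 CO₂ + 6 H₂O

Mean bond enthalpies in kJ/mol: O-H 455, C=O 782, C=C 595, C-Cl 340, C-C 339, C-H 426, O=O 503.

Bonds broken (reactants):
  C-C: 2 × 339 = 678
  C-H: 12 × 426 = 5112
  C=C: 2 × 595 = 1190
  O=O: 9 × 503 = 4527
  Σ(broken) = 11507 kJ
Bonds formed (products):
  C=O: 12 × 782 = 9384
  O-H: 12 × 455 = 5460
  Σ(formed) = 14844 kJ
ΔH = Σ(broken) − Σ(formed) = 11507 − 14844 = −3337 kJ

ΔH ≈ −3337 kJ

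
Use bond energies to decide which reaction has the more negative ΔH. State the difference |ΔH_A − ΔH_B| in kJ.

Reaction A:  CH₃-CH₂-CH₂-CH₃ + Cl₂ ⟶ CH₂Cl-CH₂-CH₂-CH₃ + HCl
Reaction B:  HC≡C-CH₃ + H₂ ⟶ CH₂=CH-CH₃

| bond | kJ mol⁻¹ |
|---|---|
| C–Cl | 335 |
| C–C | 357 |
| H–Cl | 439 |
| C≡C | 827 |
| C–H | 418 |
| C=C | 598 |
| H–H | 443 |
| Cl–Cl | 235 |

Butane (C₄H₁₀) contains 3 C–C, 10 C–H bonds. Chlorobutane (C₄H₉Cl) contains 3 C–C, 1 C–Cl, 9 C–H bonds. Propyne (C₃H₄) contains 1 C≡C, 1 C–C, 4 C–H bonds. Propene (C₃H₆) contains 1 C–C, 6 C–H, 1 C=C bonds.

Reaction B, by 43 kJ

Reaction A:
  Bonds broken (reactants):
    C–C: 3 × 357 = 1071
    C–H: 10 × 418 = 4180
    Cl–Cl: 1 × 235 = 235
    Σ(broken) = 5486 kJ
  Bonds formed (products):
    C–C: 3 × 357 = 1071
    C–Cl: 1 × 335 = 335
    C–H: 9 × 418 = 3762
    H–Cl: 1 × 439 = 439
    Σ(formed) = 5607 kJ
  ΔH_A = 5486 − 5607 = −121 kJ
Reaction B:
  Bonds broken (reactants):
    C≡C: 1 × 827 = 827
    C–C: 1 × 357 = 357
    C–H: 4 × 418 = 1672
    H–H: 1 × 443 = 443
    Σ(broken) = 3299 kJ
  Bonds formed (products):
    C–C: 1 × 357 = 357
    C–H: 6 × 418 = 2508
    C=C: 1 × 598 = 598
    Σ(formed) = 3463 kJ
  ΔH_B = 3299 − 3463 = −164 kJ
ΔH_A − ΔH_B = +43 kJ, so reaction B has the more negative ΔH; |ΔH_A − ΔH_B| = 43 kJ.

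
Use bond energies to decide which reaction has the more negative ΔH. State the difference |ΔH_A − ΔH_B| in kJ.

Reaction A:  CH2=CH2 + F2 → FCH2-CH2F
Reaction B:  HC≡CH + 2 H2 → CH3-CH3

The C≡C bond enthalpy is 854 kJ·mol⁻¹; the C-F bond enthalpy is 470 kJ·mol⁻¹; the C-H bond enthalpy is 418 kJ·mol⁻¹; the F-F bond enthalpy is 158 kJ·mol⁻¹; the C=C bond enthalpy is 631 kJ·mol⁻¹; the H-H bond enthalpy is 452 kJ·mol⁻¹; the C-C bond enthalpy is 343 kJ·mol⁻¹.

Reaction A, by 237 kJ

Reaction A:
  Bonds broken (reactants):
    C-H: 4 × 418 = 1672
    C=C: 1 × 631 = 631
    F-F: 1 × 158 = 158
    Σ(broken) = 2461 kJ
  Bonds formed (products):
    C-C: 1 × 343 = 343
    C-F: 2 × 470 = 940
    C-H: 4 × 418 = 1672
    Σ(formed) = 2955 kJ
  ΔH_A = 2461 − 2955 = −494 kJ
Reaction B:
  Bonds broken (reactants):
    C≡C: 1 × 854 = 854
    C-H: 2 × 418 = 836
    H-H: 2 × 452 = 904
    Σ(broken) = 2594 kJ
  Bonds formed (products):
    C-C: 1 × 343 = 343
    C-H: 6 × 418 = 2508
    Σ(formed) = 2851 kJ
  ΔH_B = 2594 − 2851 = −257 kJ
ΔH_A − ΔH_B = −237 kJ, so reaction A has the more negative ΔH; |ΔH_A − ΔH_B| = 237 kJ.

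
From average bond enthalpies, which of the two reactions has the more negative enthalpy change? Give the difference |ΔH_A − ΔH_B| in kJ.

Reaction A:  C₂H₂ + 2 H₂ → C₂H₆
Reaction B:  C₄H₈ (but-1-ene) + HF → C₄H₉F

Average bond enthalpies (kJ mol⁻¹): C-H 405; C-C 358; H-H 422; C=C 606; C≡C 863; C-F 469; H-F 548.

Reaction A, by 193 kJ

Reaction A:
  Bonds broken (reactants):
    C≡C: 1 × 863 = 863
    C-H: 2 × 405 = 810
    H-H: 2 × 422 = 844
    Σ(broken) = 2517 kJ
  Bonds formed (products):
    C-C: 1 × 358 = 358
    C-H: 6 × 405 = 2430
    Σ(formed) = 2788 kJ
  ΔH_A = 2517 − 2788 = −271 kJ
Reaction B:
  Bonds broken (reactants):
    C-C: 2 × 358 = 716
    C-H: 8 × 405 = 3240
    C=C: 1 × 606 = 606
    H-F: 1 × 548 = 548
    Σ(broken) = 5110 kJ
  Bonds formed (products):
    C-C: 3 × 358 = 1074
    C-F: 1 × 469 = 469
    C-H: 9 × 405 = 3645
    Σ(formed) = 5188 kJ
  ΔH_B = 5110 − 5188 = −78 kJ
ΔH_A − ΔH_B = −193 kJ, so reaction A has the more negative ΔH; |ΔH_A − ΔH_B| = 193 kJ.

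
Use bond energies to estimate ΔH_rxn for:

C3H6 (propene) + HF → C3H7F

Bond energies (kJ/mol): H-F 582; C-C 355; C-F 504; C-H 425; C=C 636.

ΔH ≈ −66 kJ

Bonds broken (reactants):
  C-C: 1 × 355 = 355
  C-H: 6 × 425 = 2550
  C=C: 1 × 636 = 636
  H-F: 1 × 582 = 582
  Σ(broken) = 4123 kJ
Bonds formed (products):
  C-C: 2 × 355 = 710
  C-F: 1 × 504 = 504
  C-H: 7 × 425 = 2975
  Σ(formed) = 4189 kJ
ΔH = Σ(broken) − Σ(formed) = 4123 − 4189 = −66 kJ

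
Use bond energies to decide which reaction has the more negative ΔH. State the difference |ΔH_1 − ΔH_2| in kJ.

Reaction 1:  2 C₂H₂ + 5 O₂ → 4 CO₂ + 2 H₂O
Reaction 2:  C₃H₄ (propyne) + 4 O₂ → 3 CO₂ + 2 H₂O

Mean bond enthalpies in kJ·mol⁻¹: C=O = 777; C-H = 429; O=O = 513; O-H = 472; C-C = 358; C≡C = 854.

Reaction 1:
  Bonds broken (reactants):
    C≡C: 2 × 854 = 1708
    C-H: 4 × 429 = 1716
    O=O: 5 × 513 = 2565
    Σ(broken) = 5989 kJ
  Bonds formed (products):
    C=O: 8 × 777 = 6216
    O-H: 4 × 472 = 1888
    Σ(formed) = 8104 kJ
  ΔH_1 = 5989 − 8104 = −2115 kJ
Reaction 2:
  Bonds broken (reactants):
    C≡C: 1 × 854 = 854
    C-C: 1 × 358 = 358
    C-H: 4 × 429 = 1716
    O=O: 4 × 513 = 2052
    Σ(broken) = 4980 kJ
  Bonds formed (products):
    C=O: 6 × 777 = 4662
    O-H: 4 × 472 = 1888
    Σ(formed) = 6550 kJ
  ΔH_2 = 4980 − 6550 = −1570 kJ
ΔH_1 − ΔH_2 = −545 kJ, so reaction 1 has the more negative ΔH; |ΔH_1 − ΔH_2| = 545 kJ.

Reaction 1, by 545 kJ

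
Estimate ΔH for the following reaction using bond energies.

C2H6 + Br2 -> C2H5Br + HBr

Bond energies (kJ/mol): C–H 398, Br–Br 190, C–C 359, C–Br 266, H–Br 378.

Bonds broken (reactants):
  Br–Br: 1 × 190 = 190
  C–C: 1 × 359 = 359
  C–H: 6 × 398 = 2388
  Σ(broken) = 2937 kJ
Bonds formed (products):
  C–Br: 1 × 266 = 266
  C–C: 1 × 359 = 359
  C–H: 5 × 398 = 1990
  H–Br: 1 × 378 = 378
  Σ(formed) = 2993 kJ
ΔH = Σ(broken) − Σ(formed) = 2937 − 2993 = −56 kJ

ΔH ≈ −56 kJ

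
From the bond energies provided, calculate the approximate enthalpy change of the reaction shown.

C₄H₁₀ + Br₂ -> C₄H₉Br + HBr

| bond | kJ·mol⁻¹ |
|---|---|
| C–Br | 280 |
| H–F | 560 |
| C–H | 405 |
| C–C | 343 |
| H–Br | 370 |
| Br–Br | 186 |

Bonds broken (reactants):
  Br–Br: 1 × 186 = 186
  C–C: 3 × 343 = 1029
  C–H: 10 × 405 = 4050
  Σ(broken) = 5265 kJ
Bonds formed (products):
  C–Br: 1 × 280 = 280
  C–C: 3 × 343 = 1029
  C–H: 9 × 405 = 3645
  H–Br: 1 × 370 = 370
  Σ(formed) = 5324 kJ
ΔH = Σ(broken) − Σ(formed) = 5265 − 5324 = −59 kJ

ΔH ≈ −59 kJ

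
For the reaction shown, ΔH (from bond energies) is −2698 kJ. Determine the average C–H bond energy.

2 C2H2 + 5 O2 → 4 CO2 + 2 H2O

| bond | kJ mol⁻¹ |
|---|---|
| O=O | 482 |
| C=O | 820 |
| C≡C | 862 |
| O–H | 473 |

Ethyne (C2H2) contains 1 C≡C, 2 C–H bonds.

Let D be the C–H bond energy.
Σ(broken) = 2×862 + 4×D + 5×482 = 4134 + 4D
Σ(formed) = 8×820 + 4×473 = 8452
ΔH = Σ(broken) − Σ(formed) = (4134 + 4D) − (8452) = −4318 + 4D
Setting this equal to −2698 kJ gives 4D = 1620, so D = 405 kJ/mol.

D(C–H) ≈ 405 kJ/mol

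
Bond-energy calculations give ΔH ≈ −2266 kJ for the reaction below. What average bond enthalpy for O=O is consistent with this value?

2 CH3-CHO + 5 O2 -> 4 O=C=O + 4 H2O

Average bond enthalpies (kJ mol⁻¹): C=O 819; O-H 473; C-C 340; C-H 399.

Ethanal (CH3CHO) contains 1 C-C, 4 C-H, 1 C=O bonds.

D(O=O) ≈ 512 kJ/mol

Let D be the O=O bond energy.
Σ(broken) = 2×340 + 8×399 + 2×819 + 5×D = 5510 + 5D
Σ(formed) = 8×819 + 8×473 = 10336
ΔH = Σ(broken) − Σ(formed) = (5510 + 5D) − (10336) = −4826 + 5D
Setting this equal to −2266 kJ gives 5D = 2560, so D = 512 kJ/mol.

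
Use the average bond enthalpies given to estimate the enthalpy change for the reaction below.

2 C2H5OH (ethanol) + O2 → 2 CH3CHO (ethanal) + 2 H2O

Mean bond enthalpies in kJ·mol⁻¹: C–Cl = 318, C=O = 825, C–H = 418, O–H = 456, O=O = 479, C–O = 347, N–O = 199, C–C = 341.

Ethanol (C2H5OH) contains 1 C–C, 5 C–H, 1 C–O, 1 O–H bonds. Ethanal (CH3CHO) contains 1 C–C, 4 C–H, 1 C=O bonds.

Bonds broken (reactants):
  C–C: 2 × 341 = 682
  C–H: 10 × 418 = 4180
  C–O: 2 × 347 = 694
  O–H: 2 × 456 = 912
  O=O: 1 × 479 = 479
  Σ(broken) = 6947 kJ
Bonds formed (products):
  C–C: 2 × 341 = 682
  C–H: 8 × 418 = 3344
  C=O: 2 × 825 = 1650
  O–H: 4 × 456 = 1824
  Σ(formed) = 7500 kJ
ΔH = Σ(broken) − Σ(formed) = 6947 − 7500 = −553 kJ

ΔH ≈ −553 kJ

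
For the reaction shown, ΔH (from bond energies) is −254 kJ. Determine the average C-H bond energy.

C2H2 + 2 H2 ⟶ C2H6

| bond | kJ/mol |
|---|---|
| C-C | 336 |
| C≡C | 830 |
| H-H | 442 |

Let D be the C-H bond energy.
Σ(broken) = 1×830 + 2×D + 2×442 = 1714 + 2D
Σ(formed) = 1×336 + 6×D = 336 + 6D
ΔH = Σ(broken) − Σ(formed) = (1714 + 2D) − (336 + 6D) = +1378 − 4D
Setting this equal to −254 kJ gives 4D = 1632, so D = 408 kJ/mol.

D(C-H) ≈ 408 kJ/mol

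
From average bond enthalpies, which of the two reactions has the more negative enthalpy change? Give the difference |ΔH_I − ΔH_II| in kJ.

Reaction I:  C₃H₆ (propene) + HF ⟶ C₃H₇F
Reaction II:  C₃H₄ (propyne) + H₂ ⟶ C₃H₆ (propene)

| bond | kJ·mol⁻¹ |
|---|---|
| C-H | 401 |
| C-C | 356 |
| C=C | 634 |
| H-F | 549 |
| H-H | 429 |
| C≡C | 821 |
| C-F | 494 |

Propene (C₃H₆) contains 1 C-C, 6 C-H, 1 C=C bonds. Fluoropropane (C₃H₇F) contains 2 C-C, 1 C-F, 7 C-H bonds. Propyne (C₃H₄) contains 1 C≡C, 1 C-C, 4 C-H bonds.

Reaction I:
  Bonds broken (reactants):
    C-C: 1 × 356 = 356
    C-H: 6 × 401 = 2406
    C=C: 1 × 634 = 634
    H-F: 1 × 549 = 549
    Σ(broken) = 3945 kJ
  Bonds formed (products):
    C-C: 2 × 356 = 712
    C-F: 1 × 494 = 494
    C-H: 7 × 401 = 2807
    Σ(formed) = 4013 kJ
  ΔH_I = 3945 − 4013 = −68 kJ
Reaction II:
  Bonds broken (reactants):
    C≡C: 1 × 821 = 821
    C-C: 1 × 356 = 356
    C-H: 4 × 401 = 1604
    H-H: 1 × 429 = 429
    Σ(broken) = 3210 kJ
  Bonds formed (products):
    C-C: 1 × 356 = 356
    C-H: 6 × 401 = 2406
    C=C: 1 × 634 = 634
    Σ(formed) = 3396 kJ
  ΔH_II = 3210 − 3396 = −186 kJ
ΔH_I − ΔH_II = +118 kJ, so reaction II has the more negative ΔH; |ΔH_I − ΔH_II| = 118 kJ.

Reaction II, by 118 kJ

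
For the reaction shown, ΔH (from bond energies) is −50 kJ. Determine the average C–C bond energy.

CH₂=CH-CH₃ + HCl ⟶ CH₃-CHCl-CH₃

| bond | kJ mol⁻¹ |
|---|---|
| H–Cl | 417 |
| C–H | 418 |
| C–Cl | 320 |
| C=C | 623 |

Let D be the C–C bond energy.
Σ(broken) = 1×D + 6×418 + 1×623 + 1×417 = 3548 + D
Σ(formed) = 2×D + 1×320 + 7×418 = 3246 + 2D
ΔH = Σ(broken) − Σ(formed) = (3548 + D) − (3246 + 2D) = +302 − D
Setting this equal to −50 kJ gives D = 352 kJ/mol.

D(C–C) ≈ 352 kJ/mol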